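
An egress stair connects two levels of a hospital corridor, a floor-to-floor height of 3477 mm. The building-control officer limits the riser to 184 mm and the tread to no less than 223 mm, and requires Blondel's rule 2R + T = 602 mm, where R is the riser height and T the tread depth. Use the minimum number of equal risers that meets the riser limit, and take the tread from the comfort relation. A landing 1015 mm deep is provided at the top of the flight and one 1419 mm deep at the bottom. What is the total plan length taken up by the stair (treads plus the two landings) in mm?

6682 mm

3477 / 184 = 18.90, so 19 risers are needed.
R = 3477 ÷ 19 = 183 mm.
T = 602 − 2·183 = 236 mm, which satisfies the 223 mm minimum.
19 risers give 18 treads; going = 18 × 236 = 4248 mm.
Enclosure = 4248 + 1015 + 1419 = 6682 mm.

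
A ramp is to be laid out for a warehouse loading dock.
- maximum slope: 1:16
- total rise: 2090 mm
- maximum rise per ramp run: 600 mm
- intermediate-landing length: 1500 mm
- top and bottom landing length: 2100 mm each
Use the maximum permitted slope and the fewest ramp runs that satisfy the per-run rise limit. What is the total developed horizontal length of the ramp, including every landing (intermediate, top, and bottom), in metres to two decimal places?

42.14 m

2090 / 600 = 3.48, so 4 ramp runs are needed. That means 3 intermediate landings.
Horizontal run for 2090 mm of rise at 1:16 is 2090 × 16 = 33440 mm.
Intermediate landings: 3 × 1500 = 4500 mm.
Top and bottom landings: 2 × 2100 = 4200 mm.
Total = 33440 + 4500 + 4200 = 42140 mm.
= 42.14 m.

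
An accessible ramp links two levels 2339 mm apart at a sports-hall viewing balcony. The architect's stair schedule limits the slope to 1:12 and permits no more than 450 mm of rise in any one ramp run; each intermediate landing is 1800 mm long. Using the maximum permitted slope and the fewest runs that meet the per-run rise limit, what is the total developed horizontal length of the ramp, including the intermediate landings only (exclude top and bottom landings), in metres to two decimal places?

At most 450 each: 2339/450 = 5.20, giving 6 ramp runs. That means 5 intermediate landings.
Horizontal run for 2339 mm of rise at 1:12 is 2339 × 12 = 28068 mm.
Intermediate landings: 5 × 1800 = 9000 mm.
Total developed length = 28068 + 9000 = 37068 mm.
= 37.07 m.

37.07 m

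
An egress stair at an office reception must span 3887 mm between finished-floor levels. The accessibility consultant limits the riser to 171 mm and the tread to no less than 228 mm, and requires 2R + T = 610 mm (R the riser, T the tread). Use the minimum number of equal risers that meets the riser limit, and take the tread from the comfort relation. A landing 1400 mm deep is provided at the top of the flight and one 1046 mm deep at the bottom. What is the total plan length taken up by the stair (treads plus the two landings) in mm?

8430 mm

⌈3887/171⌉ = 23 risers.
Each riser is 3887/23 = 169 mm (≤ 171 mm).
From 2R + T = 610: T = 610 − 338 = 272 mm.
Treads = 23 − 1 = 22; going = 22 × 272 = 5984 mm.
Add landings: 5984 + 1400 + 1046 = 8430 mm.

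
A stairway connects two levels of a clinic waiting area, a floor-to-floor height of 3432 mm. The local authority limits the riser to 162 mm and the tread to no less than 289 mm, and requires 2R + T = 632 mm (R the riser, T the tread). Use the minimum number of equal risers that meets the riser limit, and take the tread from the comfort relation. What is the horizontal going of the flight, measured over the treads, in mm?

3432 / 162 = 21.185 → round up to 22 risers.
Riser R = 3432 / 22 = 156 mm, within the 162 mm limit.
T = 632 − 2·156 = 320 mm, which satisfies the 289 mm minimum.
22 risers give 21 treads; going = 21 × 320 = 6720 mm.

6720 mm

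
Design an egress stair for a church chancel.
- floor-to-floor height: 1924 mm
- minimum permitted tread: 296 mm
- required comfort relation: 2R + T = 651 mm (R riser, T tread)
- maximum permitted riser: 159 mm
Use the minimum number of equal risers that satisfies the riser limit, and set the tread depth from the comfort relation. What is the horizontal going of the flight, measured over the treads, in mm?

4260 mm

At most 159 each: 1924/159 = 12.10, giving 13 risers.
Riser R = 1924 / 13 = 148 mm, within the 159 mm limit.
Tread T = 651 − 2 × 148 = 355 mm (≥ 296 mm).
Going = (13 − 1) × 355 = 4260 mm.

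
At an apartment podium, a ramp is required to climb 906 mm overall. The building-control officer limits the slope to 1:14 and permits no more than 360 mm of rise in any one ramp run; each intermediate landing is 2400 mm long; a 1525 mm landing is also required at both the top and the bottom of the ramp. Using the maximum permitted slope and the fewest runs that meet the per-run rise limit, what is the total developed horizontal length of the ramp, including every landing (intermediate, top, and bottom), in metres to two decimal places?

20.53 m

906 / 360 = 2.52, so 3 ramp runs are needed. That means 2 intermediate landings.
Horizontal run for 906 mm of rise at 1:14 is 906 × 14 = 12684 mm.
Intermediate landings: 2 × 2400 = 4800 mm.
Top and bottom landings: 2 × 1525 = 3050 mm.
Total = 12684 + 4800 + 3050 = 20534 mm.
= 20.53 m.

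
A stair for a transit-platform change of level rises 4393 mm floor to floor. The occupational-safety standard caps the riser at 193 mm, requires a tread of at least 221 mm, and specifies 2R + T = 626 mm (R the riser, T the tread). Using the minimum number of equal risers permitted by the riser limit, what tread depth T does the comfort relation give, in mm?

244 mm

At most 193 each: 4393/193 = 22.76, giving 23 risers.
Riser R = 4393 / 23 = 191 mm, within the 193 mm limit.
From 2R + T = 626: T = 626 − 382 = 244 mm.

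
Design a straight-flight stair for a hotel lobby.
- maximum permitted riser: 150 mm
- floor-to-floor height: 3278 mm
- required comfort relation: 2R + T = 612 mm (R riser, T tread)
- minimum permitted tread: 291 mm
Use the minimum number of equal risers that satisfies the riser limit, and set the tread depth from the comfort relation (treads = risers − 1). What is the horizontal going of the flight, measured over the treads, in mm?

At most 150 each: 3278/150 = 21.85, giving 22 risers.
Each riser is 3278/22 = 149 mm (≤ 150 mm).
T = 612 − 2·149 = 314 mm, which satisfies the 291 mm minimum.
22 risers give 21 treads; going = 21 × 314 = 6594 mm.

6594 mm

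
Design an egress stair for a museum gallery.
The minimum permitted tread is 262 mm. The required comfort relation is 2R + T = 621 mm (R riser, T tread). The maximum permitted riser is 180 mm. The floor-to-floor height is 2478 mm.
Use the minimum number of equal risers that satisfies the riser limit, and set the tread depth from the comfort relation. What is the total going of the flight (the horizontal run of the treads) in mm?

⌈2478/180⌉ = 14 risers.
Each riser is 2478/14 = 177 mm (≤ 180 mm).
Tread T = 621 − 2 × 177 = 267 mm (≥ 262 mm).
Going = (14 − 1) × 267 = 3471 mm.

3471 mm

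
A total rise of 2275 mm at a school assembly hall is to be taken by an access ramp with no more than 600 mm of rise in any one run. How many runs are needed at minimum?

2275 / 600 = 3.79, so 4 ramp runs are needed.

4 runs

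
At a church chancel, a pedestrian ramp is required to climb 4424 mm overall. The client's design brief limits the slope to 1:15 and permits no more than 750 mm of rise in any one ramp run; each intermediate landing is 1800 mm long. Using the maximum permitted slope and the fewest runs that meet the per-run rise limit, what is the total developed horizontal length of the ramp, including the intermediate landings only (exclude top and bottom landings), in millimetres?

75360 mm

4424 / 750 = 5.90, so 6 ramp runs are needed. That means 5 intermediate landings.
Ramp run (horizontal) at 1:15: 4424 × 15 = 66360 mm.
5 intermediate landings contribute 5 × 1800 = 9000 mm.
Total developed length = 66360 + 9000 = 75360 mm.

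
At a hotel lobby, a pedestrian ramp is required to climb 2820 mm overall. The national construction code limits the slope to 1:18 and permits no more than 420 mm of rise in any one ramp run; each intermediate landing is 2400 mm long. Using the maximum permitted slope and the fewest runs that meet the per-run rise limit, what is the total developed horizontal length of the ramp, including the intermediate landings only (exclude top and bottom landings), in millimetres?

65160 mm

2820 / 420 = 6.71, so 7 ramp runs are needed. That means 6 intermediate landings.
Horizontal run for 2820 mm of rise at 1:18 is 2820 × 18 = 50760 mm.
6 intermediate landings contribute 6 × 2400 = 14400 mm.
Developed length = 50760 + 14400 = 65160 mm.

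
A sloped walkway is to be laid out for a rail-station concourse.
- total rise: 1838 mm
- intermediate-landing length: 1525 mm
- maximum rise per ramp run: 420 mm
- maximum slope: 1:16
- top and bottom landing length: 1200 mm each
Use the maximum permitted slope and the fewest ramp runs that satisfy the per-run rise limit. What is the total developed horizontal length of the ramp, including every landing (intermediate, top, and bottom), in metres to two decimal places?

37.91 m

1838 / 420 = 4.38, so 5 ramp runs are needed. That means 4 intermediate landings.
Ramp run (horizontal) at 1:16: 1838 × 16 = 29408 mm.
Intermediate landings: 4 × 1525 = 6100 mm.
Top and bottom landings: 2 × 1200 = 2400 mm.
Total = 29408 + 6100 + 2400 = 37908 mm.
= 37.91 m.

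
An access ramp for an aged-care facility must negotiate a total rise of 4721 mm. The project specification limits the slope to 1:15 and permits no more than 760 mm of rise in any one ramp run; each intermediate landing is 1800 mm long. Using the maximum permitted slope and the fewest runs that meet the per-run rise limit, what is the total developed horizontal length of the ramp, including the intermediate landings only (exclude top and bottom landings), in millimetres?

81615 mm

4721 / 760 = 6.212 → round up to 7 ramp runs. That means 6 intermediate landings.
Ramp run (horizontal) at 1:15: 4721 × 15 = 70815 mm.
6 intermediate landings contribute 6 × 1800 = 10800 mm.
Total developed length = 70815 + 10800 = 81615 mm.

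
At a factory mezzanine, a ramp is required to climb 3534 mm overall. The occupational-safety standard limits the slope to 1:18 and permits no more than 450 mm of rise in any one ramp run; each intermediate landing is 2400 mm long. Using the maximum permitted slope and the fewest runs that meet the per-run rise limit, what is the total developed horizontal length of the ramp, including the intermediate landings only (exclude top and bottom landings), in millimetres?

3534 / 450 = 7.85, so 8 ramp runs are needed. That means 7 intermediate landings.
Horizontal run for 3534 mm of rise at 1:18 is 3534 × 18 = 63612 mm.
7 intermediate landings contribute 7 × 2400 = 16800 mm.
Total developed length = 63612 + 16800 = 80412 mm.

80412 mm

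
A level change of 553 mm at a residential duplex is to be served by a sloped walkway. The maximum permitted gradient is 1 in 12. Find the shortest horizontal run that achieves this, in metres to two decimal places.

6.64 m

Run = rise × 12 = 553 × 12 = 6636 mm.
6636 mm = 6.64 m.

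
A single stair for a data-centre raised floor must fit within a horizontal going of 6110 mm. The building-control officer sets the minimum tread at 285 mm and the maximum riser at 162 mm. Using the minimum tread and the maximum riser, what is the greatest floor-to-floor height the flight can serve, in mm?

Treads that fit: ⌊6110 / 285⌋ = 21.
Risers = treads + 1 = 22.
Maximum height = 22 × 162 = 3564 mm.

3564 mm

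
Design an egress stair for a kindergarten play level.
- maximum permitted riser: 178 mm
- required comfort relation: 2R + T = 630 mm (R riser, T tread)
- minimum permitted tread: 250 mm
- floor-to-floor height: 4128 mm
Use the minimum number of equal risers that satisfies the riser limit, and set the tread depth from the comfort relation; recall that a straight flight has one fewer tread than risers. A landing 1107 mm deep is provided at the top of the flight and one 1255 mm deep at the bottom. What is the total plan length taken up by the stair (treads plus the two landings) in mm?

8940 mm

⌈4128/178⌉ = 24 risers.
Each riser is 4128/24 = 172 mm (≤ 178 mm).
From 2R + T = 630: T = 630 − 344 = 286 mm.
24 risers give 23 treads; going = 23 × 286 = 6578 mm.
Add landings: 6578 + 1107 + 1255 = 8940 mm.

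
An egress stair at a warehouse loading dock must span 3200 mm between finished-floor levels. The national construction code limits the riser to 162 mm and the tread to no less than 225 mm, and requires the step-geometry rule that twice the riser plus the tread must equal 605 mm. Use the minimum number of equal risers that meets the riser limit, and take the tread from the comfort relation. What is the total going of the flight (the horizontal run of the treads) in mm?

At most 162 each: 3200/162 = 19.75, giving 20 risers.
R = 3200 ÷ 20 = 160 mm.
From 2R + T = 605: T = 605 − 320 = 285 mm.
20 risers give 19 treads; going = 19 × 285 = 5415 mm.

5415 mm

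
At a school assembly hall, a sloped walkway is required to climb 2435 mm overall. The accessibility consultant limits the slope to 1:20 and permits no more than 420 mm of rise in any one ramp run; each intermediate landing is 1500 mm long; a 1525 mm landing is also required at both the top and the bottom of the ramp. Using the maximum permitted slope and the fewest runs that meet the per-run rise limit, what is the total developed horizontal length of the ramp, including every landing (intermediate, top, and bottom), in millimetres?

At most 420 each: 2435/420 = 5.80, giving 6 ramp runs. That means 5 intermediate landings.
Horizontal run for 2435 mm of rise at 1:20 is 2435 × 20 = 48700 mm.
Intermediate landings: 5 × 1500 = 7500 mm.
Top and bottom landings: 2 × 1525 = 3050 mm.
Total = 48700 + 7500 + 3050 = 59250 mm.

59250 mm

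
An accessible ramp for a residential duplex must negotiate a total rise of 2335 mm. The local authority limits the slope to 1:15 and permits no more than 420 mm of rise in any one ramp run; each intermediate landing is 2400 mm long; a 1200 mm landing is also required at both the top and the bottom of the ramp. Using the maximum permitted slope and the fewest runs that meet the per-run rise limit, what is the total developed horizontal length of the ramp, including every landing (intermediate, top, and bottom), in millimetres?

49425 mm

At most 420 each: 2335/420 = 5.56, giving 6 ramp runs. That means 5 intermediate landings.
Ramp run (horizontal) at 1:15: 2335 × 15 = 35025 mm.
Intermediate landings: 5 × 2400 = 12000 mm.
Top and bottom landings: 2 × 1200 = 2400 mm.
Total = 35025 + 12000 + 2400 = 49425 mm.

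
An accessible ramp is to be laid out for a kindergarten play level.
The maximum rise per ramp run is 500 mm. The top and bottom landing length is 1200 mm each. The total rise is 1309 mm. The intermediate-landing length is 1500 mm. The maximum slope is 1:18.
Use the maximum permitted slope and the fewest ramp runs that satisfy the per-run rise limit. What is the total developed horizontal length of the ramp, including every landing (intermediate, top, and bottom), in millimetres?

1309 / 500 = 2.618 → round up to 3 ramp runs. That means 2 intermediate landings.
Horizontal run for 1309 mm of rise at 1:18 is 1309 × 18 = 23562 mm.
Intermediate landings: 2 × 1500 = 3000 mm.
Top and bottom landings: 2 × 1200 = 2400 mm.
Total = 23562 + 3000 + 2400 = 28962 mm.

28962 mm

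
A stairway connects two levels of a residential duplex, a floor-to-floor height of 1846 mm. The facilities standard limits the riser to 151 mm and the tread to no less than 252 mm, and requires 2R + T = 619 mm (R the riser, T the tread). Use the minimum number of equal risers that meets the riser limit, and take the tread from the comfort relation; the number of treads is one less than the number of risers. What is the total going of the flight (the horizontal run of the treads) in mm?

At most 151 each: 1846/151 = 12.23, giving 13 risers.
Riser R = 1846 / 13 = 142 mm, within the 151 mm limit.
From 2R + T = 619: T = 619 − 284 = 335 mm.
Treads = 13 − 1 = 12; going = 12 × 335 = 4020 mm.

4020 mm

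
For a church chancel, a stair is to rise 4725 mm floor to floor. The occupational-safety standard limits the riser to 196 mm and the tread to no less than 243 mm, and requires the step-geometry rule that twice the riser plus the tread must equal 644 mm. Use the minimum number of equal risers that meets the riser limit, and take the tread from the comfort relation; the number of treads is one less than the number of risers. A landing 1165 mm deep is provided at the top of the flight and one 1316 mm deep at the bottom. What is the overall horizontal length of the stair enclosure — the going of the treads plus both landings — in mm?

8865 mm

⌈4725/196⌉ = 25 risers.
Each riser is 4725/25 = 189 mm (≤ 196 mm).
Tread T = 644 − 2 × 189 = 266 mm (≥ 243 mm).
Treads = 25 − 1 = 24; going = 24 × 266 = 6384 mm.
Add landings: 6384 + 1165 + 1316 = 8865 mm.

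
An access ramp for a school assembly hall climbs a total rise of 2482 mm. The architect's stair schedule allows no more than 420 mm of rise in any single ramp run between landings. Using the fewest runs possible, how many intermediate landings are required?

⌈2482/420⌉ = 6 ramp runs.
6 runs are separated by 5 intermediate landings.

5 intermediate landings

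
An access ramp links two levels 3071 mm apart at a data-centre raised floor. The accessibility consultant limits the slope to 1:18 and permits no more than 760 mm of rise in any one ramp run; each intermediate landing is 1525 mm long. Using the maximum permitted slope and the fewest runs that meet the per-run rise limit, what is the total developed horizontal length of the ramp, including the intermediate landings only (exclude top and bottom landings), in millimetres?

61378 mm

⌈3071/760⌉ = 5 ramp runs. That means 4 intermediate landings.
Ramp run (horizontal) at 1:18: 3071 × 18 = 55278 mm.
Intermediate landings: 4 × 1525 = 6100 mm.
Developed length = 55278 + 6100 = 61378 mm.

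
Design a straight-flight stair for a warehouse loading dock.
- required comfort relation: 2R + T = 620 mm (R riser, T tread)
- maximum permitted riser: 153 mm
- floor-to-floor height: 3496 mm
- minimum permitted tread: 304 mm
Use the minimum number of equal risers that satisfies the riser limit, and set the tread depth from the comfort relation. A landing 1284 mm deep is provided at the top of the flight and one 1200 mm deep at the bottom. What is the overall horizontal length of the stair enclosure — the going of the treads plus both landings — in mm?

3496 / 153 = 22.85, so 23 risers are needed.
Each riser is 3496/23 = 152 mm (≤ 153 mm).
T = 620 − 2·152 = 316 mm, which satisfies the 304 mm minimum.
Going = (23 − 1) × 316 = 6952 mm.
Add landings: 6952 + 1284 + 1200 = 9436 mm.

9436 mm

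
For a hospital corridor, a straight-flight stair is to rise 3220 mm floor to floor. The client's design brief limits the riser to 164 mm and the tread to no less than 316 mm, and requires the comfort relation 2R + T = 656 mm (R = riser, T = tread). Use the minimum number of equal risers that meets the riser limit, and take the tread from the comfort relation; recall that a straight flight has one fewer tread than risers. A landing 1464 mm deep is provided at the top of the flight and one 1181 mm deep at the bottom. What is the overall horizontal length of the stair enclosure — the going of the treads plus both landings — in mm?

⌈3220/164⌉ = 20 risers.
R = 3220 ÷ 20 = 161 mm.
From 2R + T = 656: T = 656 − 322 = 334 mm.
Going = (20 − 1) × 334 = 6346 mm.
Add landings: 6346 + 1464 + 1181 = 8991 mm.

8991 mm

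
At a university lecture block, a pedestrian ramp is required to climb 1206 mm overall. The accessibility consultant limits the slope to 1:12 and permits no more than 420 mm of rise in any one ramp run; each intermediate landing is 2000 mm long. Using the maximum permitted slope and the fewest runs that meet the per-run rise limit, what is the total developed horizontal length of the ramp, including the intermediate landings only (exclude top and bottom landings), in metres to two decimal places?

18.47 m

At most 420 each: 1206/420 = 2.87, giving 3 ramp runs. That means 2 intermediate landings.
Ramp run (horizontal) at 1:12: 1206 × 12 = 14472 mm.
Intermediate landings: 2 × 2000 = 4000 mm.
Total developed length = 14472 + 4000 = 18472 mm.
= 18.47 m.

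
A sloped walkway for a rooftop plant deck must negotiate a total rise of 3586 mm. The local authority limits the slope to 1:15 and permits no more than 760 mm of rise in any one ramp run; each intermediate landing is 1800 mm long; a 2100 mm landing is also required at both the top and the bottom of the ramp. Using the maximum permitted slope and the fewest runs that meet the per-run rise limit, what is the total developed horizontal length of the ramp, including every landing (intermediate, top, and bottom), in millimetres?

65190 mm

3586 / 760 = 4.718 → round up to 5 ramp runs. That means 4 intermediate landings.
Horizontal run for 3586 mm of rise at 1:15 is 3586 × 15 = 53790 mm.
Intermediate landings: 4 × 1800 = 7200 mm.
Top and bottom landings: 2 × 2100 = 4200 mm.
Total = 53790 + 7200 + 4200 = 65190 mm.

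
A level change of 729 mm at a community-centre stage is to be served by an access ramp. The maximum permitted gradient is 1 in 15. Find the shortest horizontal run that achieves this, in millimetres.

Run = rise × 15 = 729 × 15 = 10935 mm.

10935 mm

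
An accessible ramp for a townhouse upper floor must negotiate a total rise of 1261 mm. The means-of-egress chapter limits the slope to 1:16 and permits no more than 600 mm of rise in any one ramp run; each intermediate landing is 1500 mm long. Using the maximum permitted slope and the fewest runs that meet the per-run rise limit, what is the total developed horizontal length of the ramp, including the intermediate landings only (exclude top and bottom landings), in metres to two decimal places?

⌈1261/600⌉ = 3 ramp runs. That means 2 intermediate landings.
Ramp run (horizontal) at 1:16: 1261 × 16 = 20176 mm.
2 intermediate landings contribute 2 × 1500 = 3000 mm.
Developed length = 20176 + 3000 = 23176 mm.
= 23.18 m.

23.18 m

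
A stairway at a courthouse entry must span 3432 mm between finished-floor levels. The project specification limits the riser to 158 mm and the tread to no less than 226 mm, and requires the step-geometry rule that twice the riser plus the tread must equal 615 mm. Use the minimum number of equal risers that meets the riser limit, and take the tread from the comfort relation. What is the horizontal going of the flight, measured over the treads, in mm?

At most 158 each: 3432/158 = 21.72, giving 22 risers.
Riser R = 3432 / 22 = 156 mm, within the 158 mm limit.
Tread T = 615 − 2 × 156 = 303 mm (≥ 226 mm).
Treads = 22 − 1 = 21; going = 21 × 303 = 6363 mm.

6363 mm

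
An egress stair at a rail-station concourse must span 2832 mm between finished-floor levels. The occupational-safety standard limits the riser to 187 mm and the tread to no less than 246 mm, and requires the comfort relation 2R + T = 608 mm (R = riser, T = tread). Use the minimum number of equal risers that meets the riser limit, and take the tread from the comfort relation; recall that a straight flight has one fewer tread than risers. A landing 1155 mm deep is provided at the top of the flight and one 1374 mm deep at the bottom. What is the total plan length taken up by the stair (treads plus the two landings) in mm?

At most 187 each: 2832/187 = 15.14, giving 16 risers.
Each riser is 2832/16 = 177 mm (≤ 187 mm).
T = 608 − 2·177 = 254 mm, which satisfies the 246 mm minimum.
Treads = 16 − 1 = 15; going = 15 × 254 = 3810 mm.
Enclosure = 3810 + 1155 + 1374 = 6339 mm.

6339 mm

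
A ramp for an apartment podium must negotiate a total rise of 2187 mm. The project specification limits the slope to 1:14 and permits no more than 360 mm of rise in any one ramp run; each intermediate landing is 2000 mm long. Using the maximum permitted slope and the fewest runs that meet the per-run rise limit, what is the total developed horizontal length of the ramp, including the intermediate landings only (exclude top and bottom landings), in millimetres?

2187 / 360 = 6.075 → round up to 7 ramp runs. That means 6 intermediate landings.
Horizontal run for 2187 mm of rise at 1:14 is 2187 × 14 = 30618 mm.
Intermediate landings: 6 × 2000 = 12000 mm.
Total developed length = 30618 + 12000 = 42618 mm.

42618 mm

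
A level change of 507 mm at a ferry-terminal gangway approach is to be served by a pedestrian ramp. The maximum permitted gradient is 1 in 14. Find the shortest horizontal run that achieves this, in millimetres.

At 1:14 the run is 14 × 507 = 7098 mm.

7098 mm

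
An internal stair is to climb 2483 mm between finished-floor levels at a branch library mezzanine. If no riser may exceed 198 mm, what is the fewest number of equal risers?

⌈2483/198⌉ = 13 risers.

13 risers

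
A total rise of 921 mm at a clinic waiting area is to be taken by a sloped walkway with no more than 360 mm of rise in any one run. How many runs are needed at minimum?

3 runs

⌈921/360⌉ = 3 ramp runs.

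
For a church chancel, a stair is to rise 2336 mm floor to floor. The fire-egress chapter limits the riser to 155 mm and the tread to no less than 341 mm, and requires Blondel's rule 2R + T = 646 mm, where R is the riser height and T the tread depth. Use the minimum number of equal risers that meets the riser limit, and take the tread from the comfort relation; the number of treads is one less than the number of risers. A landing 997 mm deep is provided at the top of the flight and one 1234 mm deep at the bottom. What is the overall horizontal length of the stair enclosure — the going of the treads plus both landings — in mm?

⌈2336/155⌉ = 16 risers.
R = 2336 ÷ 16 = 146 mm.
Tread T = 646 − 2 × 146 = 354 mm (≥ 341 mm).
Going = (16 − 1) × 354 = 5310 mm.
Add landings: 5310 + 997 + 1234 = 7541 mm.

7541 mm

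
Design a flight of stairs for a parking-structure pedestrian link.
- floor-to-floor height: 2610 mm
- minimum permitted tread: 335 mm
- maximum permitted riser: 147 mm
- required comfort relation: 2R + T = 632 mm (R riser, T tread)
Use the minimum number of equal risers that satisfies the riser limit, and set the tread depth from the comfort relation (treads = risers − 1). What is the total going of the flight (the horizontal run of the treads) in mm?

⌈2610/147⌉ = 18 risers.
Each riser is 2610/18 = 145 mm (≤ 147 mm).
T = 632 − 2·145 = 342 mm, which satisfies the 335 mm minimum.
Treads = 18 − 1 = 17; going = 17 × 342 = 5814 mm.

5814 mm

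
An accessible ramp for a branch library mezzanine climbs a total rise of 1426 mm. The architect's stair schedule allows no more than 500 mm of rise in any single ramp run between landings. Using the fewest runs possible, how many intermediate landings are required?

2 intermediate landings

At most 500 each: 1426/500 = 2.85, giving 3 ramp runs.
3 runs are separated by 2 intermediate landings.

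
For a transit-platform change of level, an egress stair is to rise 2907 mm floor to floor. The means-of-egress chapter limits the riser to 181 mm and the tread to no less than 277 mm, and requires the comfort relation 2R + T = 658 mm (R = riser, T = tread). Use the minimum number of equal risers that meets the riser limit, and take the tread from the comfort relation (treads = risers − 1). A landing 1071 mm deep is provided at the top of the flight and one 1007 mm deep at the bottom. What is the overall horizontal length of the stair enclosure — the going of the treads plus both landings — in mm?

At most 181 each: 2907/181 = 16.06, giving 17 risers.
Riser R = 2907 / 17 = 171 mm, within the 181 mm limit.
From 2R + T = 658: T = 658 − 342 = 316 mm.
Going = (17 − 1) × 316 = 5056 mm.
Add landings: 5056 + 1071 + 1007 = 7134 mm.

7134 mm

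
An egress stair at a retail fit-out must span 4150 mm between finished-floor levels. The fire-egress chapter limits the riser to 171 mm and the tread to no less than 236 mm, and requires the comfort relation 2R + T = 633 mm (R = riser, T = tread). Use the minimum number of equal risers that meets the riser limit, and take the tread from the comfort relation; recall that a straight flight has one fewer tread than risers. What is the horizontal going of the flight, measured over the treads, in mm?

At most 171 each: 4150/171 = 24.27, giving 25 risers.
R = 4150 ÷ 25 = 166 mm.
T = 633 − 2·166 = 301 mm, which satisfies the 236 mm minimum.
Treads = 25 − 1 = 24; going = 24 × 301 = 7224 mm.

7224 mm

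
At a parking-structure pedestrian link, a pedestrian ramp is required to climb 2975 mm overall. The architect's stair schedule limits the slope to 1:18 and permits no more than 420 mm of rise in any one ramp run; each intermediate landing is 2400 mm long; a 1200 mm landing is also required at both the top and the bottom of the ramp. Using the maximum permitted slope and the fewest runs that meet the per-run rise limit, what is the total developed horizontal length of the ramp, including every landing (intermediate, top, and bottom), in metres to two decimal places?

72.75 m

2975 / 420 = 7.083 → round up to 8 ramp runs. That means 7 intermediate landings.
Horizontal run for 2975 mm of rise at 1:18 is 2975 × 18 = 53550 mm.
Intermediate landings: 7 × 2400 = 16800 mm.
Top and bottom landings: 2 × 1200 = 2400 mm.
Total = 53550 + 16800 + 2400 = 72750 mm.
= 72.75 m.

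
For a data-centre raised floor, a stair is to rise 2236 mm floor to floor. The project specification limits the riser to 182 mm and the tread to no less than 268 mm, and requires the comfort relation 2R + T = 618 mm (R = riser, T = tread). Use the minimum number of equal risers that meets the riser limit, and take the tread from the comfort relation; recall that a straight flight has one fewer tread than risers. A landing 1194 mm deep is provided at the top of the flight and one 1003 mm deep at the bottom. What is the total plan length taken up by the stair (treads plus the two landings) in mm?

2236 / 182 = 12.286 → round up to 13 risers.
Each riser is 2236/13 = 172 mm (≤ 182 mm).
From 2R + T = 618: T = 618 − 344 = 274 mm.
Going = (13 − 1) × 274 = 3288 mm.
Add landings: 3288 + 1194 + 1003 = 5485 mm.

5485 mm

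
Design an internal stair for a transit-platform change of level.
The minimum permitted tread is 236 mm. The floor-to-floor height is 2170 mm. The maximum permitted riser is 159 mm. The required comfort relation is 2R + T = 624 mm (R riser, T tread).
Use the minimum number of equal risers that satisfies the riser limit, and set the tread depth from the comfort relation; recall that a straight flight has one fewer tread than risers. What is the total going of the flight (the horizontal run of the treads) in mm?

4082 mm

2170 / 159 = 13.648 → round up to 14 risers.
Riser R = 2170 / 14 = 155 mm, within the 159 mm limit.
Tread T = 624 − 2 × 155 = 314 mm (≥ 236 mm).
Going = (14 − 1) × 314 = 4082 mm.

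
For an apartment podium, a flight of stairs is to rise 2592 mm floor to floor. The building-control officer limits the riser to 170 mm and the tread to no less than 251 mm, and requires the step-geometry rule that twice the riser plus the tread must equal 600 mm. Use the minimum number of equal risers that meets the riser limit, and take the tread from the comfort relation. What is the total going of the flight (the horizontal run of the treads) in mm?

4140 mm

⌈2592/170⌉ = 16 risers.
Each riser is 2592/16 = 162 mm (≤ 170 mm).
Tread T = 600 − 2 × 162 = 276 mm (≥ 251 mm).
Treads = 16 − 1 = 15; going = 15 × 276 = 4140 mm.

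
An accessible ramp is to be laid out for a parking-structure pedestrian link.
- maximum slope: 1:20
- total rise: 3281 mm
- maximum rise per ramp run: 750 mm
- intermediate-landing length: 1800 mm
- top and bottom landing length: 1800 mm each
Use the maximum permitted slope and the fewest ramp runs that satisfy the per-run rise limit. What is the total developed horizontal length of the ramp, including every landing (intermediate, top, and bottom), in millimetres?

3281 / 750 = 4.37, so 5 ramp runs are needed. That means 4 intermediate landings.
Horizontal run for 3281 mm of rise at 1:20 is 3281 × 20 = 65620 mm.
Intermediate landings: 4 × 1800 = 7200 mm.
Top and bottom landings: 2 × 1800 = 3600 mm.
Total = 65620 + 7200 + 3600 = 76420 mm.

76420 mm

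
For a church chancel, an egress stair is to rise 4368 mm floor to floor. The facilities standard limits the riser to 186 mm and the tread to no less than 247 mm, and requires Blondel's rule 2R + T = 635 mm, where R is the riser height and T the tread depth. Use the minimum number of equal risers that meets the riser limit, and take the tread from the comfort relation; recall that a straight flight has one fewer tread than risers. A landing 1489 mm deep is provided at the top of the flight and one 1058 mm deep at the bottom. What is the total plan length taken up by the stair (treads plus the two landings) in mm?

At most 186 each: 4368/186 = 23.48, giving 24 risers.
Riser R = 4368 / 24 = 182 mm, within the 186 mm limit.
From 2R + T = 635: T = 635 − 364 = 271 mm.
24 risers give 23 treads; going = 23 × 271 = 6233 mm.
Add landings: 6233 + 1489 + 1058 = 8780 mm.

8780 mm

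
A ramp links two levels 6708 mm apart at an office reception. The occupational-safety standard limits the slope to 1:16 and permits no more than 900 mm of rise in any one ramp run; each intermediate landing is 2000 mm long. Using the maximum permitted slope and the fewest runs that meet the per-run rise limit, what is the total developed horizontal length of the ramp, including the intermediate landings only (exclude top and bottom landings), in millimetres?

121328 mm

At most 900 each: 6708/900 = 7.45, giving 8 ramp runs. That means 7 intermediate landings.
Ramp run (horizontal) at 1:16: 6708 × 16 = 107328 mm.
7 intermediate landings contribute 7 × 2000 = 14000 mm.
Total developed length = 107328 + 14000 = 121328 mm.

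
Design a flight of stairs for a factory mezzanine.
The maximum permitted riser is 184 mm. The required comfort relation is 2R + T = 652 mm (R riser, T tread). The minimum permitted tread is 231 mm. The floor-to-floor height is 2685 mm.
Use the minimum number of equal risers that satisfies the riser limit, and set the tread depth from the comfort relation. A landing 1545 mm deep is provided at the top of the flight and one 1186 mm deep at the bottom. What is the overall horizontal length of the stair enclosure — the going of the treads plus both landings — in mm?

At most 184 each: 2685/184 = 14.59, giving 15 risers.
Each riser is 2685/15 = 179 mm (≤ 184 mm).
From 2R + T = 652: T = 652 − 358 = 294 mm.
Treads = 15 − 1 = 14; going = 14 × 294 = 4116 mm.
Enclosure = 4116 + 1545 + 1186 = 6847 mm.

6847 mm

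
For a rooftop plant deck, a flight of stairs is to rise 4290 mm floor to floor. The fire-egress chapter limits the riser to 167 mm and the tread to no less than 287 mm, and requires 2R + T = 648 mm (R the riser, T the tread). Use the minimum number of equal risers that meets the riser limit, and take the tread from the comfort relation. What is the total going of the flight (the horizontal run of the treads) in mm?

7950 mm

4290 / 167 = 25.689 → round up to 26 risers.
Riser R = 4290 / 26 = 165 mm, within the 167 mm limit.
From 2R + T = 648: T = 648 − 330 = 318 mm.
Going = (26 − 1) × 318 = 7950 mm.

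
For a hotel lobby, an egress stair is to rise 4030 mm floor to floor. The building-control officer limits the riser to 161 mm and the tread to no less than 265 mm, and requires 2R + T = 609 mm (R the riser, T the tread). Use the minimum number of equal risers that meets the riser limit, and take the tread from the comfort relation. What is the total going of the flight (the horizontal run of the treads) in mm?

4030 / 161 = 25.03, so 26 risers are needed.
Each riser is 4030/26 = 155 mm (≤ 161 mm).
T = 609 − 2·155 = 299 mm, which satisfies the 265 mm minimum.
26 risers give 25 treads; going = 25 × 299 = 7475 mm.

7475 mm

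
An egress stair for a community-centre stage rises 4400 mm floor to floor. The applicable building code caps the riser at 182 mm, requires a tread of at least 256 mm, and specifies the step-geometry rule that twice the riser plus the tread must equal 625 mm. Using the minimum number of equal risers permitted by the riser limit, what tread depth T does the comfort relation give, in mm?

273 mm

4400 / 182 = 24.176 → round up to 25 risers.
Each riser is 4400/25 = 176 mm (≤ 182 mm).
Tread T = 625 − 2 × 176 = 273 mm (≥ 256 mm).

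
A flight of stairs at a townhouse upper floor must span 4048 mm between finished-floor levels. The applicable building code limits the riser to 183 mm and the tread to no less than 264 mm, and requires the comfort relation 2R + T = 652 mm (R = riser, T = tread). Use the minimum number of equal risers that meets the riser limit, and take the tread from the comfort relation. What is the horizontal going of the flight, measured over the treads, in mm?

4048 / 183 = 22.12, so 23 risers are needed.
Each riser is 4048/23 = 176 mm (≤ 183 mm).
T = 652 − 2·176 = 300 mm, which satisfies the 264 mm minimum.
Treads = 23 − 1 = 22; going = 22 × 300 = 6600 mm.

6600 mm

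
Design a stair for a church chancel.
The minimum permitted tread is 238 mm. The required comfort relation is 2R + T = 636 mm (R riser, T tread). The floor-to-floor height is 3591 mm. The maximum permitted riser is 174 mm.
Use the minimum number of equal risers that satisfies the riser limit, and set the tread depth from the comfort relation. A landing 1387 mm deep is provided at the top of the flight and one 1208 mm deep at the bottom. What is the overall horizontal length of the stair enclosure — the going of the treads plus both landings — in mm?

8475 mm

3591 / 174 = 20.638 → round up to 21 risers.
R = 3591 ÷ 21 = 171 mm.
From 2R + T = 636: T = 636 − 342 = 294 mm.
Going = (21 − 1) × 294 = 5880 mm.
Add landings: 5880 + 1387 + 1208 = 8475 mm.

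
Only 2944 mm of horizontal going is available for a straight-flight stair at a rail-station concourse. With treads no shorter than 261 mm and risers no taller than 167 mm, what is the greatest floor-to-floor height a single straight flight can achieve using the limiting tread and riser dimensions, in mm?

2944 / 261 = 11.28, so 11 treads fit.
Risers = treads + 1 = 12.
Maximum height = 12 × 167 = 2004 mm.

2004 mm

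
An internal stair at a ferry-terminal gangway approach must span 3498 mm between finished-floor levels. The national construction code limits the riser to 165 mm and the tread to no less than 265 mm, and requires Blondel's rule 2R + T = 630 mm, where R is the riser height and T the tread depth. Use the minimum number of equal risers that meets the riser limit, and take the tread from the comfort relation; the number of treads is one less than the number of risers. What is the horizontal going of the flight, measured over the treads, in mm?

6552 mm

3498 / 165 = 21.200 → round up to 22 risers.
Riser R = 3498 / 22 = 159 mm, within the 165 mm limit.
T = 630 − 2·159 = 312 mm, which satisfies the 265 mm minimum.
Going = (22 − 1) × 312 = 6552 mm.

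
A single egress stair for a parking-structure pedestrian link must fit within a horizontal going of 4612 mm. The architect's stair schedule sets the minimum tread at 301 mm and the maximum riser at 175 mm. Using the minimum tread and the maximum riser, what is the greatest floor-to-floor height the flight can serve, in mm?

4612 / 301 = 15.32, so 15 treads fit.
Risers = treads + 1 = 16.
Maximum height = 16 × 175 = 2800 mm.

2800 mm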